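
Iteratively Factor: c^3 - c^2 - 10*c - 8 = (c + 1)*(c^2 - 2*c - 8) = (c - 4)*(c + 1)*(c + 2)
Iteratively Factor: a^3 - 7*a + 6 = (a - 2)*(a^2 + 2*a - 3) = (a - 2)*(a + 3)*(a - 1)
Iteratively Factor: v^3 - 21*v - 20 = (v + 1)*(v^2 - v - 20) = (v + 1)*(v + 4)*(v - 5)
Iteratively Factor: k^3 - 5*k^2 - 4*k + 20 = (k + 2)*(k^2 - 7*k + 10) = (k - 2)*(k + 2)*(k - 5)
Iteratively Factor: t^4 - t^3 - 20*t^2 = (t)*(t^3 - t^2 - 20*t) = t*(t - 5)*(t^2 + 4*t) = t*(t - 5)*(t + 4)*(t)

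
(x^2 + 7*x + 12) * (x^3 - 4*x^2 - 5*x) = x^5 + 3*x^4 - 21*x^3 - 83*x^2 - 60*x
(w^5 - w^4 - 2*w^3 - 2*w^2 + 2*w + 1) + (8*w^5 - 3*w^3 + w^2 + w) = 9*w^5 - w^4 - 5*w^3 - w^2 + 3*w + 1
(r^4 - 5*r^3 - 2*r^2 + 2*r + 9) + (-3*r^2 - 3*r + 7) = r^4 - 5*r^3 - 5*r^2 - r + 16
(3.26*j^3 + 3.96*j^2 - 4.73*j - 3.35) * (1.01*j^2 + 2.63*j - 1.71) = 3.2926*j^5 + 12.5734*j^4 + 0.0629*j^3 - 22.595*j^2 - 0.722199999999999*j + 5.7285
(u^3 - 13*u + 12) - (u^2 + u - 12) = u^3 - u^2 - 14*u + 24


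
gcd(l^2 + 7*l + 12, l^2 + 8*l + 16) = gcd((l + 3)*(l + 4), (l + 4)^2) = l + 4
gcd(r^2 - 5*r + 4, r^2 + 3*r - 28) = r - 4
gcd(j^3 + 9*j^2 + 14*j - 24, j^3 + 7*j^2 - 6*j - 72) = j^2 + 10*j + 24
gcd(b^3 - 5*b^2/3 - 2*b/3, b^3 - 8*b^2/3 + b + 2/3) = b^2 - 5*b/3 - 2/3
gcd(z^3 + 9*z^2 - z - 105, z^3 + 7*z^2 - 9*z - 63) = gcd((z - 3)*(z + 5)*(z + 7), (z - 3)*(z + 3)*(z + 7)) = z^2 + 4*z - 21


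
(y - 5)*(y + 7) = y^2 + 2*y - 35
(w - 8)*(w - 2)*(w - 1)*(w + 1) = w^4 - 10*w^3 + 15*w^2 + 10*w - 16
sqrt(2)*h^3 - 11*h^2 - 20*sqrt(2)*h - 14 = (h - 7*sqrt(2))*(h + sqrt(2))*(sqrt(2)*h + 1)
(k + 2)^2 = k^2 + 4*k + 4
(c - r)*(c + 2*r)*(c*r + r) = c^3*r + c^2*r^2 + c^2*r - 2*c*r^3 + c*r^2 - 2*r^3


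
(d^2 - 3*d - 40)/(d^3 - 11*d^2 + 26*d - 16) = (d + 5)/(d^2 - 3*d + 2)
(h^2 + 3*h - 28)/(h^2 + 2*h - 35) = (h - 4)/(h - 5)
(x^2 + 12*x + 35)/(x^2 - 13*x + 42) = (x^2 + 12*x + 35)/(x^2 - 13*x + 42)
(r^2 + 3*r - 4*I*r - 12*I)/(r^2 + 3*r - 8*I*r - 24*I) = (r - 4*I)/(r - 8*I)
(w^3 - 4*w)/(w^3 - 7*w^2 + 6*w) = (w^2 - 4)/(w^2 - 7*w + 6)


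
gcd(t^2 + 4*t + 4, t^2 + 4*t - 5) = 1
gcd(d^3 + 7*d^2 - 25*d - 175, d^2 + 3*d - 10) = d + 5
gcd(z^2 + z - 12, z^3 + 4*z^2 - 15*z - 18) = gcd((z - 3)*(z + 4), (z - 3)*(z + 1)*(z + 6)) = z - 3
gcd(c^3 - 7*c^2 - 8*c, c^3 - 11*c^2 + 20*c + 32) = c^2 - 7*c - 8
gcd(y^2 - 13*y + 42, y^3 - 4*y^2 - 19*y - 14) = y - 7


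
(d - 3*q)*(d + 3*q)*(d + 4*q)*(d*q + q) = d^4*q + 4*d^3*q^2 + d^3*q - 9*d^2*q^3 + 4*d^2*q^2 - 36*d*q^4 - 9*d*q^3 - 36*q^4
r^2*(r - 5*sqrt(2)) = r^3 - 5*sqrt(2)*r^2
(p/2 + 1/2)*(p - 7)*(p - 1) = p^3/2 - 7*p^2/2 - p/2 + 7/2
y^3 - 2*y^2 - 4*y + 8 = (y - 2)^2*(y + 2)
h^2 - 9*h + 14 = (h - 7)*(h - 2)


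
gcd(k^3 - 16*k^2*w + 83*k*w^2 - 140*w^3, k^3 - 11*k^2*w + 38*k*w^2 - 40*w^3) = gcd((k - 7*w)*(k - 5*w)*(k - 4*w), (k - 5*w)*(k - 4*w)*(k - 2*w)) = k^2 - 9*k*w + 20*w^2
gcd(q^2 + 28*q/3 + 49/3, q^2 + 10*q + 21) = q + 7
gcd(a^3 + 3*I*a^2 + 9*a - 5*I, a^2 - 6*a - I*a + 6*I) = a - I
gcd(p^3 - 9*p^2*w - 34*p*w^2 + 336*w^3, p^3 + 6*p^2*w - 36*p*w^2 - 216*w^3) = p + 6*w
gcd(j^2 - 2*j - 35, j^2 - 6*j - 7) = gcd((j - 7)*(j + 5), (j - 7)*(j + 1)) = j - 7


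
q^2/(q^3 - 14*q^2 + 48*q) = q/(q^2 - 14*q + 48)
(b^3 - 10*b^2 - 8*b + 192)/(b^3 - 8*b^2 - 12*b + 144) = (b - 8)/(b - 6)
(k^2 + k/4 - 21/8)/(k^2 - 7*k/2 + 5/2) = (8*k^2 + 2*k - 21)/(4*(2*k^2 - 7*k + 5))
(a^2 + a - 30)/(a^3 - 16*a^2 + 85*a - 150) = (a + 6)/(a^2 - 11*a + 30)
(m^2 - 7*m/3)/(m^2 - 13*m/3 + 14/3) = m/(m - 2)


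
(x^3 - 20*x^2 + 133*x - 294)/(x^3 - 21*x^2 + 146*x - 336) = (x - 7)/(x - 8)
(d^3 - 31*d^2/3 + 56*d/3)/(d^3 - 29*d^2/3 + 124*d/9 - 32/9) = 3*d*(3*d - 7)/(9*d^2 - 15*d + 4)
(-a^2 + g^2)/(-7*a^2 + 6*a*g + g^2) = (a + g)/(7*a + g)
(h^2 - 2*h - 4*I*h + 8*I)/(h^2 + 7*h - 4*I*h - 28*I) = (h - 2)/(h + 7)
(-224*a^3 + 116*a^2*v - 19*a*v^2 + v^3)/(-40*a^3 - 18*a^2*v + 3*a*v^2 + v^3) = (56*a^2 - 15*a*v + v^2)/(10*a^2 + 7*a*v + v^2)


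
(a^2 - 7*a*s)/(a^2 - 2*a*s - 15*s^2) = a*(-a + 7*s)/(-a^2 + 2*a*s + 15*s^2)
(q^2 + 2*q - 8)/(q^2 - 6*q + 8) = (q + 4)/(q - 4)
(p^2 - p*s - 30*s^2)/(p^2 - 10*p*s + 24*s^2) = (p + 5*s)/(p - 4*s)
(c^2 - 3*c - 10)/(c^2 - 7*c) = (c^2 - 3*c - 10)/(c*(c - 7))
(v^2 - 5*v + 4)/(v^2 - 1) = (v - 4)/(v + 1)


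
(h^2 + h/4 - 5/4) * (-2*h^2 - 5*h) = -2*h^4 - 11*h^3/2 + 5*h^2/4 + 25*h/4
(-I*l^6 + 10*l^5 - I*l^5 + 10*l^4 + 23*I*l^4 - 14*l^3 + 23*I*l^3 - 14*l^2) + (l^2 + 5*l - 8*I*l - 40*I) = -I*l^6 + 10*l^5 - I*l^5 + 10*l^4 + 23*I*l^4 - 14*l^3 + 23*I*l^3 - 13*l^2 + 5*l - 8*I*l - 40*I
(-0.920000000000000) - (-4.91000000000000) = 3.99000000000000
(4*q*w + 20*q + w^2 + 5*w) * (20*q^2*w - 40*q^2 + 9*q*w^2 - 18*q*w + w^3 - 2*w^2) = 80*q^3*w^2 + 240*q^3*w - 800*q^3 + 56*q^2*w^3 + 168*q^2*w^2 - 560*q^2*w + 13*q*w^4 + 39*q*w^3 - 130*q*w^2 + w^5 + 3*w^4 - 10*w^3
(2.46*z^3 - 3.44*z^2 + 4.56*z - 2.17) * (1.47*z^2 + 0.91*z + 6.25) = 3.6162*z^5 - 2.8182*z^4 + 18.9478*z^3 - 20.5403*z^2 + 26.5253*z - 13.5625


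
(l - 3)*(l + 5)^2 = l^3 + 7*l^2 - 5*l - 75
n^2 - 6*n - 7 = (n - 7)*(n + 1)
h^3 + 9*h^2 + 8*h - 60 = (h - 2)*(h + 5)*(h + 6)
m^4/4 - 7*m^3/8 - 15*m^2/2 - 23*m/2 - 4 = (m/2 + 1)^2*(m - 8)*(m + 1/2)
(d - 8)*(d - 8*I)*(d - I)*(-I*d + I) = -I*d^4 - 9*d^3 + 9*I*d^3 + 81*d^2 - 72*d - 72*I*d + 64*I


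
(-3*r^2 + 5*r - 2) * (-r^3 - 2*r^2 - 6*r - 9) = 3*r^5 + r^4 + 10*r^3 + r^2 - 33*r + 18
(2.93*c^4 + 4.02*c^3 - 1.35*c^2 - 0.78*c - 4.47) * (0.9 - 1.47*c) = -4.3071*c^5 - 3.2724*c^4 + 5.6025*c^3 - 0.0684*c^2 + 5.8689*c - 4.023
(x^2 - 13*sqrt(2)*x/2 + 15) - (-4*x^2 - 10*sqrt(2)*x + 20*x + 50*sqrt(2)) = 5*x^2 - 20*x + 7*sqrt(2)*x/2 - 50*sqrt(2) + 15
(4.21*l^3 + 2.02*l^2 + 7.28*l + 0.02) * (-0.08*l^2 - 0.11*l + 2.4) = -0.3368*l^5 - 0.6247*l^4 + 9.2994*l^3 + 4.0456*l^2 + 17.4698*l + 0.048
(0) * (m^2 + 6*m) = 0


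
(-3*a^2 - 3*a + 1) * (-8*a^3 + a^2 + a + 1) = 24*a^5 + 21*a^4 - 14*a^3 - 5*a^2 - 2*a + 1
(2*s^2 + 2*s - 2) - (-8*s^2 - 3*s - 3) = 10*s^2 + 5*s + 1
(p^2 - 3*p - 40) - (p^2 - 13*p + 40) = 10*p - 80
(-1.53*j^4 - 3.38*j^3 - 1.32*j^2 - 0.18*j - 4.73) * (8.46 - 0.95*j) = 1.4535*j^5 - 9.7328*j^4 - 27.3408*j^3 - 10.9962*j^2 + 2.9707*j - 40.0158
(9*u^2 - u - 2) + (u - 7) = 9*u^2 - 9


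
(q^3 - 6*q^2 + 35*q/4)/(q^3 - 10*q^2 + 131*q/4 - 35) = q/(q - 4)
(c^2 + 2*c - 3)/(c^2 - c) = (c + 3)/c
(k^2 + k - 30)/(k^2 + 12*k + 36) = (k - 5)/(k + 6)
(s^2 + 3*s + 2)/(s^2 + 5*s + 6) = (s + 1)/(s + 3)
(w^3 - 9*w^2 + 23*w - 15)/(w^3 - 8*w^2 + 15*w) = (w - 1)/w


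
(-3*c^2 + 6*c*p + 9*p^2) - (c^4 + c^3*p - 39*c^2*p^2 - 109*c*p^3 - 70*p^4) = -c^4 - c^3*p + 39*c^2*p^2 - 3*c^2 + 109*c*p^3 + 6*c*p + 70*p^4 + 9*p^2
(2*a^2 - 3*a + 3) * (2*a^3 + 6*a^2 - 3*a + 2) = 4*a^5 + 6*a^4 - 18*a^3 + 31*a^2 - 15*a + 6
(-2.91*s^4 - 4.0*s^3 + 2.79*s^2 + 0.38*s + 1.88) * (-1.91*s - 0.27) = 5.5581*s^5 + 8.4257*s^4 - 4.2489*s^3 - 1.4791*s^2 - 3.6934*s - 0.5076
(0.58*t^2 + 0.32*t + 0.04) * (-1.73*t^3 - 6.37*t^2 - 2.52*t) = -1.0034*t^5 - 4.2482*t^4 - 3.5692*t^3 - 1.0612*t^2 - 0.1008*t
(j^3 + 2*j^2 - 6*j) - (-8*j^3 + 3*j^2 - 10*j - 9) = 9*j^3 - j^2 + 4*j + 9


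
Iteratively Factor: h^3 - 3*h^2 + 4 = (h - 2)*(h^2 - h - 2) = (h - 2)^2*(h + 1)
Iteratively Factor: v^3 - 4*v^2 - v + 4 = (v - 1)*(v^2 - 3*v - 4) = (v - 4)*(v - 1)*(v + 1)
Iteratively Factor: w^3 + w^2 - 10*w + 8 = (w - 2)*(w^2 + 3*w - 4) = (w - 2)*(w - 1)*(w + 4)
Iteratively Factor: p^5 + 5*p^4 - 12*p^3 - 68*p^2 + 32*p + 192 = (p + 4)*(p^4 + p^3 - 16*p^2 - 4*p + 48) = (p + 2)*(p + 4)*(p^3 - p^2 - 14*p + 24) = (p + 2)*(p + 4)^2*(p^2 - 5*p + 6) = (p - 3)*(p + 2)*(p + 4)^2*(p - 2)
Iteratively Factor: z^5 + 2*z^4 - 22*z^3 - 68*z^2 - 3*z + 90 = (z - 1)*(z^4 + 3*z^3 - 19*z^2 - 87*z - 90) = (z - 1)*(z + 3)*(z^3 - 19*z - 30) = (z - 1)*(z + 2)*(z + 3)*(z^2 - 2*z - 15) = (z - 1)*(z + 2)*(z + 3)^2*(z - 5)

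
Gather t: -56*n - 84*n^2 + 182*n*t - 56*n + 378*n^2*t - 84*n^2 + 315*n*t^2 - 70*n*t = -168*n^2 + 315*n*t^2 - 112*n + t*(378*n^2 + 112*n)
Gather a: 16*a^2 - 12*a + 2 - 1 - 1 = 16*a^2 - 12*a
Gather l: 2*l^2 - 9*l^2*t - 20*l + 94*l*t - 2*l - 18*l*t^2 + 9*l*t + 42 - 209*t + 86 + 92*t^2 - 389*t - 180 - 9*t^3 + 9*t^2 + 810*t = l^2*(2 - 9*t) + l*(-18*t^2 + 103*t - 22) - 9*t^3 + 101*t^2 + 212*t - 52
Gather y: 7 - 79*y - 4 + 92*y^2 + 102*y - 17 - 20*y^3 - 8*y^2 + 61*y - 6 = -20*y^3 + 84*y^2 + 84*y - 20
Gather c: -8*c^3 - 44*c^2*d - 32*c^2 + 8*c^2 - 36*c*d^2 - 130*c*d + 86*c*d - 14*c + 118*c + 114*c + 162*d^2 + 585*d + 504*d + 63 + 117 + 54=-8*c^3 + c^2*(-44*d - 24) + c*(-36*d^2 - 44*d + 218) + 162*d^2 + 1089*d + 234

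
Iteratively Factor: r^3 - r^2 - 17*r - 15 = (r + 3)*(r^2 - 4*r - 5) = (r + 1)*(r + 3)*(r - 5)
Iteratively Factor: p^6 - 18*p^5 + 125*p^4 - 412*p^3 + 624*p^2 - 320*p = (p - 4)*(p^5 - 14*p^4 + 69*p^3 - 136*p^2 + 80*p) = (p - 4)^2*(p^4 - 10*p^3 + 29*p^2 - 20*p) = (p - 4)^3*(p^3 - 6*p^2 + 5*p) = (p - 5)*(p - 4)^3*(p^2 - p) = p*(p - 5)*(p - 4)^3*(p - 1)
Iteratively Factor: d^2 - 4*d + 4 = (d - 2)*(d - 2)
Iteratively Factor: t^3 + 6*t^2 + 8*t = (t)*(t^2 + 6*t + 8) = t*(t + 2)*(t + 4)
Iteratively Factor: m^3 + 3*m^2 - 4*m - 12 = (m - 2)*(m^2 + 5*m + 6) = (m - 2)*(m + 2)*(m + 3)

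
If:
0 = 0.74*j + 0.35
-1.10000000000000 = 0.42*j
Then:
No Solution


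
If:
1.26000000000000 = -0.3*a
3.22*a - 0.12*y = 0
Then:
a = -4.20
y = -112.70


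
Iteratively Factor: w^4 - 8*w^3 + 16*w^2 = (w)*(w^3 - 8*w^2 + 16*w) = w^2*(w^2 - 8*w + 16) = w^2*(w - 4)*(w - 4)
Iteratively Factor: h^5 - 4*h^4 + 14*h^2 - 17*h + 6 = (h - 1)*(h^4 - 3*h^3 - 3*h^2 + 11*h - 6) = (h - 1)^2*(h^3 - 2*h^2 - 5*h + 6) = (h - 1)^2*(h + 2)*(h^2 - 4*h + 3) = (h - 1)^3*(h + 2)*(h - 3)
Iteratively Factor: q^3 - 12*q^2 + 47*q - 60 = (q - 4)*(q^2 - 8*q + 15) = (q - 4)*(q - 3)*(q - 5)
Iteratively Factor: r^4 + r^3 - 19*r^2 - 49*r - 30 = (r - 5)*(r^3 + 6*r^2 + 11*r + 6) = (r - 5)*(r + 3)*(r^2 + 3*r + 2) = (r - 5)*(r + 1)*(r + 3)*(r + 2)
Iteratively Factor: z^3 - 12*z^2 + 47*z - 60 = (z - 5)*(z^2 - 7*z + 12) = (z - 5)*(z - 4)*(z - 3)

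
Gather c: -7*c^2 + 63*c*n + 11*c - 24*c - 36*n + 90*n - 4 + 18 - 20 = -7*c^2 + c*(63*n - 13) + 54*n - 6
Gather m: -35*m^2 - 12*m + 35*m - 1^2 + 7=-35*m^2 + 23*m + 6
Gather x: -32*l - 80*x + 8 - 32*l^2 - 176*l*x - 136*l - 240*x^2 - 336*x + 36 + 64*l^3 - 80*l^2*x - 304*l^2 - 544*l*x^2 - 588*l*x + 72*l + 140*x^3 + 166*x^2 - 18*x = 64*l^3 - 336*l^2 - 96*l + 140*x^3 + x^2*(-544*l - 74) + x*(-80*l^2 - 764*l - 434) + 44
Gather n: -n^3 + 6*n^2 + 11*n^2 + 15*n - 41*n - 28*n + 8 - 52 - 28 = -n^3 + 17*n^2 - 54*n - 72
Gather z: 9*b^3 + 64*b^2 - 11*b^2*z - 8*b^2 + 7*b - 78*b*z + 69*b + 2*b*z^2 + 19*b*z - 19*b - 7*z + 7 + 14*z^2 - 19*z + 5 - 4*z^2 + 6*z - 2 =9*b^3 + 56*b^2 + 57*b + z^2*(2*b + 10) + z*(-11*b^2 - 59*b - 20) + 10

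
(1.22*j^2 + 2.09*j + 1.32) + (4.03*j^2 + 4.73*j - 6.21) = 5.25*j^2 + 6.82*j - 4.89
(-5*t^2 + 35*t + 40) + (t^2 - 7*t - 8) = -4*t^2 + 28*t + 32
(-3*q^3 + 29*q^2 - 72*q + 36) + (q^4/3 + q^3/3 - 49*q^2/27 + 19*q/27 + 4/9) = q^4/3 - 8*q^3/3 + 734*q^2/27 - 1925*q/27 + 328/9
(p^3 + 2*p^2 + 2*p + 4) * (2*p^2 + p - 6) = 2*p^5 + 5*p^4 - 2*p^2 - 8*p - 24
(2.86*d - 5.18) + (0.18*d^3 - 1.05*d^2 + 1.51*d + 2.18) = 0.18*d^3 - 1.05*d^2 + 4.37*d - 3.0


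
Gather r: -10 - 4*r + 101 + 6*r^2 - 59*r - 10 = 6*r^2 - 63*r + 81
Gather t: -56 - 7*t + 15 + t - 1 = -6*t - 42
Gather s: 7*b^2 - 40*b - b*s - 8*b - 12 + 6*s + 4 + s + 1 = 7*b^2 - 48*b + s*(7 - b) - 7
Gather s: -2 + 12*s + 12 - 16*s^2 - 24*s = -16*s^2 - 12*s + 10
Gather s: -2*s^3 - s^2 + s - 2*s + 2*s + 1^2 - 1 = -2*s^3 - s^2 + s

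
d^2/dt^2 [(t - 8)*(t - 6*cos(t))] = 2*(3*t - 24)*cos(t) + 12*sin(t) + 2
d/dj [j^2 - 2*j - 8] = 2*j - 2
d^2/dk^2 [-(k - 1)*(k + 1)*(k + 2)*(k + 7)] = -12*k^2 - 54*k - 26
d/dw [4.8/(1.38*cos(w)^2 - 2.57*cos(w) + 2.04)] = (13.248*cos(w) - 12.336)*sin(w)/(1.38*cos(w)^2 - 2.57*cos(w) + 2.04)^2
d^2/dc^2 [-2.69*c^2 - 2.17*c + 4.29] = -5.38000000000000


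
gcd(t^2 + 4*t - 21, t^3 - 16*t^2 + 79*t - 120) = t - 3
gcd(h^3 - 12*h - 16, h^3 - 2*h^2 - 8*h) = h^2 - 2*h - 8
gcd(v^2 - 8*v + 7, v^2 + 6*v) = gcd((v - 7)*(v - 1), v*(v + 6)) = 1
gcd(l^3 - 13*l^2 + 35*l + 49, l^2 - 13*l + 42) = l - 7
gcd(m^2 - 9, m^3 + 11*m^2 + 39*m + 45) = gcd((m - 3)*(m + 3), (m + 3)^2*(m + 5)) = m + 3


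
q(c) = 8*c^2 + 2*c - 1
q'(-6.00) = -94.00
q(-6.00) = 275.00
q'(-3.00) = -46.00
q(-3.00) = 65.00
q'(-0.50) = -6.00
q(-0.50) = 0.00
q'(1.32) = 23.12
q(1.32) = 15.58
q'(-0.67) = -8.72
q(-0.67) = 1.25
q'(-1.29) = -18.64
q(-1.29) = 9.73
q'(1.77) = 30.32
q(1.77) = 27.60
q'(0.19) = 5.04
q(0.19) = -0.33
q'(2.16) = 36.56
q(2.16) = 40.64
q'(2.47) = 41.52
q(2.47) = 52.75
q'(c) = 16*c + 2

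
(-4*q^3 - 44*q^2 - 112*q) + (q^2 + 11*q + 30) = -4*q^3 - 43*q^2 - 101*q + 30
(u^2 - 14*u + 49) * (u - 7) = u^3 - 21*u^2 + 147*u - 343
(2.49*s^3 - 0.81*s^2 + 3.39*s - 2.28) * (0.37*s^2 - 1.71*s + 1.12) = 0.9213*s^5 - 4.5576*s^4 + 5.4282*s^3 - 7.5477*s^2 + 7.6956*s - 2.5536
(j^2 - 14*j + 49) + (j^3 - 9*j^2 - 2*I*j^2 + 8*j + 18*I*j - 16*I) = j^3 - 8*j^2 - 2*I*j^2 - 6*j + 18*I*j + 49 - 16*I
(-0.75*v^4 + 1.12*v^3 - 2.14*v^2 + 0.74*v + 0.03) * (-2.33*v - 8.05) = 1.7475*v^5 + 3.4279*v^4 - 4.0298*v^3 + 15.5028*v^2 - 6.0269*v - 0.2415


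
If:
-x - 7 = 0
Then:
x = -7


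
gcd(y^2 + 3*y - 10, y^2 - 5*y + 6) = y - 2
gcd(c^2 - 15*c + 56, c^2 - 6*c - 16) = c - 8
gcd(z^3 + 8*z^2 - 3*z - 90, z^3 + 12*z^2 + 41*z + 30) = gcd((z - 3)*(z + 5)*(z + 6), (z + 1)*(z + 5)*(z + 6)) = z^2 + 11*z + 30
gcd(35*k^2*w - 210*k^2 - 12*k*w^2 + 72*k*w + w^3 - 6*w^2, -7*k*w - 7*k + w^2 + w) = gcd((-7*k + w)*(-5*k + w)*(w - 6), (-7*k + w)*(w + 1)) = -7*k + w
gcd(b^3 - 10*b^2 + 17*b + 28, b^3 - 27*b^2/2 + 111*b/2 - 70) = b^2 - 11*b + 28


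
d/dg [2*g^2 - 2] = 4*g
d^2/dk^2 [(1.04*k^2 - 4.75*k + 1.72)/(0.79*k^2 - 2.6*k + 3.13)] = (-1.65663*k^3 - 8.98893599999998*k^2 + 49.27467*k - 42.185136)/(0.493039*k^6 - 4.86798*k^5 + 21.881499*k^4 - 56.15012*k^3 + 86.695053*k^2 - 76.41582*k + 30.664297)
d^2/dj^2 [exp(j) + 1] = exp(j)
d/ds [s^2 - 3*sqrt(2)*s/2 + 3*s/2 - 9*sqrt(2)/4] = 2*s - 3*sqrt(2)/2 + 3/2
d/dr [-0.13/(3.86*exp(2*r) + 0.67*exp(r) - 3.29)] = (1.0036*exp(r) + 0.0871)*exp(r)/(3.86*exp(2*r) + 0.67*exp(r) - 3.29)^2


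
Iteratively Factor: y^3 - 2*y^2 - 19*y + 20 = (y - 5)*(y^2 + 3*y - 4) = (y - 5)*(y + 4)*(y - 1)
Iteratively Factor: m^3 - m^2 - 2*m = (m - 2)*(m^2 + m) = (m - 2)*(m + 1)*(m)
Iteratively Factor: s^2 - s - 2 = (s - 2)*(s + 1)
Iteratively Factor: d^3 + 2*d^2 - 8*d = (d)*(d^2 + 2*d - 8) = d*(d + 4)*(d - 2)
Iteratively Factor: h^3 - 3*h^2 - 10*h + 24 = (h - 4)*(h^2 + h - 6) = (h - 4)*(h + 3)*(h - 2)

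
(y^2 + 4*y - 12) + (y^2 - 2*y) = 2*y^2 + 2*y - 12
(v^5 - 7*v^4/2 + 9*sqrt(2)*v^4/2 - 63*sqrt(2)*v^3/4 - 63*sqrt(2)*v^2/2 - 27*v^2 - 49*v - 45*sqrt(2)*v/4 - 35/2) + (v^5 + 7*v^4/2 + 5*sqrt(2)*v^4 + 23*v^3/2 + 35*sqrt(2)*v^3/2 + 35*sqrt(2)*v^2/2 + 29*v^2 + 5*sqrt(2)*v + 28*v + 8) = 2*v^5 + 19*sqrt(2)*v^4/2 + 7*sqrt(2)*v^3/4 + 23*v^3/2 - 14*sqrt(2)*v^2 + 2*v^2 - 21*v - 25*sqrt(2)*v/4 - 19/2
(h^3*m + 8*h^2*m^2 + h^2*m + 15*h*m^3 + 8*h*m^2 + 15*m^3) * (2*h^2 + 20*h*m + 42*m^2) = 2*h^5*m + 36*h^4*m^2 + 2*h^4*m + 232*h^3*m^3 + 36*h^3*m^2 + 636*h^2*m^4 + 232*h^2*m^3 + 630*h*m^5 + 636*h*m^4 + 630*m^5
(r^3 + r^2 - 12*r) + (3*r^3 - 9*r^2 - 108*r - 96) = 4*r^3 - 8*r^2 - 120*r - 96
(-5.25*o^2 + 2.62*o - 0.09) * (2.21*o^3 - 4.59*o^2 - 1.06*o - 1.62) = -11.6025*o^5 + 29.8877*o^4 - 6.6597*o^3 + 6.1409*o^2 - 4.149*o + 0.1458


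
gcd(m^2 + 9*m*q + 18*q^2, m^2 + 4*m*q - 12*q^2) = m + 6*q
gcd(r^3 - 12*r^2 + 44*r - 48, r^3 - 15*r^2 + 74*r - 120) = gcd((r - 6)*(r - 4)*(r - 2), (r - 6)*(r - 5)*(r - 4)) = r^2 - 10*r + 24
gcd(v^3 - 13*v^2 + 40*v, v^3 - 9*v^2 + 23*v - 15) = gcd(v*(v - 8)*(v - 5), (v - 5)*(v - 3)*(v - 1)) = v - 5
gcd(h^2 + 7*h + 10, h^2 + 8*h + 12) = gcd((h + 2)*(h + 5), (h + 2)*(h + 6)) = h + 2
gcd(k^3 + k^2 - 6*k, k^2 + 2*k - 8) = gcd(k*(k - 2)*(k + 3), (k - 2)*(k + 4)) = k - 2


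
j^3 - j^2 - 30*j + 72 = (j - 4)*(j - 3)*(j + 6)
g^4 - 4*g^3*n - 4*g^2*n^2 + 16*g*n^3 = g*(g - 4*n)*(g - 2*n)*(g + 2*n)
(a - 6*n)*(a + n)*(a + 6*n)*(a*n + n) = a^4*n + a^3*n^2 + a^3*n - 36*a^2*n^3 + a^2*n^2 - 36*a*n^4 - 36*a*n^3 - 36*n^4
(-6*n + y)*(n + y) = -6*n^2 - 5*n*y + y^2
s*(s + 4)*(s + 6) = s^3 + 10*s^2 + 24*s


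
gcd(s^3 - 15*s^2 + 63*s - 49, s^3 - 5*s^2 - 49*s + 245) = s - 7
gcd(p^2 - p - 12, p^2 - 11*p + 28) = p - 4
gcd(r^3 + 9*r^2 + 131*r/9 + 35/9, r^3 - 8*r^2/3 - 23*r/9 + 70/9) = r + 5/3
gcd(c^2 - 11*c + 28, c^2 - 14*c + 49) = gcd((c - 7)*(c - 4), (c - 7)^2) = c - 7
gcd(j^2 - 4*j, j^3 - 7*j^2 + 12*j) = j^2 - 4*j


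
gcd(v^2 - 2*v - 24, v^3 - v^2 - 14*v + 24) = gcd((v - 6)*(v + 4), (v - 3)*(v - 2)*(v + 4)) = v + 4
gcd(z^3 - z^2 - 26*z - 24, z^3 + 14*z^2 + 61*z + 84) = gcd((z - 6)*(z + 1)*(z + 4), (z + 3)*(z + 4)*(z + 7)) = z + 4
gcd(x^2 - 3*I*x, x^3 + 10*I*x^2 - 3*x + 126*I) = x - 3*I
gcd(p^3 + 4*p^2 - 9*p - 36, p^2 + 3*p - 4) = p + 4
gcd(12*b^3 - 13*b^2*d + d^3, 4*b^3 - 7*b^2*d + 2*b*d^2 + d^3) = 4*b^2 - 3*b*d - d^2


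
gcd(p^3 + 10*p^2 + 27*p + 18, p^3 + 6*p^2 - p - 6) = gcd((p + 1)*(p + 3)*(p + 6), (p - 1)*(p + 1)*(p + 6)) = p^2 + 7*p + 6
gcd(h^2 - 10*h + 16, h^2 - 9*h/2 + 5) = h - 2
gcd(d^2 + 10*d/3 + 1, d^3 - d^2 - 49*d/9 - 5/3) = d + 1/3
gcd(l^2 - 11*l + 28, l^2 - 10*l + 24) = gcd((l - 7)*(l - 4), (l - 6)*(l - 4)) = l - 4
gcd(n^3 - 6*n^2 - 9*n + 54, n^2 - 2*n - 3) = n - 3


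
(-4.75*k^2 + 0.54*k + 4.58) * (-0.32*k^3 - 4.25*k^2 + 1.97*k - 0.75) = 1.52*k^5 + 20.0147*k^4 - 13.1181*k^3 - 14.8387*k^2 + 8.6176*k - 3.435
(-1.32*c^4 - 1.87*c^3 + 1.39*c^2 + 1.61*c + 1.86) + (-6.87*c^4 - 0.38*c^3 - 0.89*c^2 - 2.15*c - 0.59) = -8.19*c^4 - 2.25*c^3 + 0.5*c^2 - 0.54*c + 1.27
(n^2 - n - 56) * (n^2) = n^4 - n^3 - 56*n^2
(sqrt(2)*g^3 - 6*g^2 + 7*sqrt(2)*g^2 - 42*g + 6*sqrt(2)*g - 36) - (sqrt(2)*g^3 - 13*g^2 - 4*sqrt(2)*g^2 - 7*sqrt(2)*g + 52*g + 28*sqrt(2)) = 7*g^2 + 11*sqrt(2)*g^2 - 94*g + 13*sqrt(2)*g - 28*sqrt(2) - 36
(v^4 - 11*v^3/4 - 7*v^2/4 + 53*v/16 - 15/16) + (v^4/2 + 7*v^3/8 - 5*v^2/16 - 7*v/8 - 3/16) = 3*v^4/2 - 15*v^3/8 - 33*v^2/16 + 39*v/16 - 9/8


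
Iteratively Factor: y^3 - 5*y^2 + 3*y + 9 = (y - 3)*(y^2 - 2*y - 3) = (y - 3)*(y + 1)*(y - 3)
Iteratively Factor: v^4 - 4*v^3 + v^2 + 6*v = (v)*(v^3 - 4*v^2 + v + 6) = v*(v - 2)*(v^2 - 2*v - 3) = v*(v - 3)*(v - 2)*(v + 1)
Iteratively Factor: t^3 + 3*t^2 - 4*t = (t - 1)*(t^2 + 4*t) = t*(t - 1)*(t + 4)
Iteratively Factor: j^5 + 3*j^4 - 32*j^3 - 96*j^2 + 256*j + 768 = (j - 4)*(j^4 + 7*j^3 - 4*j^2 - 112*j - 192) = (j - 4)*(j + 3)*(j^3 + 4*j^2 - 16*j - 64) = (j - 4)*(j + 3)*(j + 4)*(j^2 - 16) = (j - 4)*(j + 3)*(j + 4)^2*(j - 4)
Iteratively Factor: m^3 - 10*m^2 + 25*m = (m - 5)*(m^2 - 5*m) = (m - 5)^2*(m)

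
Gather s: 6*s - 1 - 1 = 6*s - 2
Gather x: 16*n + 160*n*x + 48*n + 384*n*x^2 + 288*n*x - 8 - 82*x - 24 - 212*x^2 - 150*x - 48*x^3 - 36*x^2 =64*n - 48*x^3 + x^2*(384*n - 248) + x*(448*n - 232) - 32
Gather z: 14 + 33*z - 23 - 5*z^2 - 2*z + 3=-5*z^2 + 31*z - 6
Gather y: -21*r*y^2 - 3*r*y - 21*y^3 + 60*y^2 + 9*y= -21*y^3 + y^2*(60 - 21*r) + y*(9 - 3*r)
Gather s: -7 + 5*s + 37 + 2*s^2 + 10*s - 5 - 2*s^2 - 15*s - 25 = 0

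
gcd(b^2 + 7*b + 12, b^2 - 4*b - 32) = b + 4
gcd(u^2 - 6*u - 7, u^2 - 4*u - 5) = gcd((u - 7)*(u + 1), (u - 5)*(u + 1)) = u + 1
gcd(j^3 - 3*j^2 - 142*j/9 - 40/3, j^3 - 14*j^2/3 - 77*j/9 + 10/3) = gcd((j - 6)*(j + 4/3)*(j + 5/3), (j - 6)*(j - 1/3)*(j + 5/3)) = j^2 - 13*j/3 - 10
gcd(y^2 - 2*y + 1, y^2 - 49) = 1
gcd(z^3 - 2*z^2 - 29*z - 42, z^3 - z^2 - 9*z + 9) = z + 3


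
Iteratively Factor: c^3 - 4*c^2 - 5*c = (c - 5)*(c^2 + c) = (c - 5)*(c + 1)*(c)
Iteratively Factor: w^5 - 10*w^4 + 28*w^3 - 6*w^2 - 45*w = (w + 1)*(w^4 - 11*w^3 + 39*w^2 - 45*w) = (w - 5)*(w + 1)*(w^3 - 6*w^2 + 9*w) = w*(w - 5)*(w + 1)*(w^2 - 6*w + 9) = w*(w - 5)*(w - 3)*(w + 1)*(w - 3)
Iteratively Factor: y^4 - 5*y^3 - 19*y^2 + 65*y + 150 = (y + 2)*(y^3 - 7*y^2 - 5*y + 75) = (y - 5)*(y + 2)*(y^2 - 2*y - 15) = (y - 5)^2*(y + 2)*(y + 3)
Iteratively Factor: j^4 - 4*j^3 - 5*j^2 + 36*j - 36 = (j - 2)*(j^3 - 2*j^2 - 9*j + 18) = (j - 2)*(j + 3)*(j^2 - 5*j + 6) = (j - 2)^2*(j + 3)*(j - 3)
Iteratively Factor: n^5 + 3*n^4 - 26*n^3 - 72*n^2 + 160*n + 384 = (n + 4)*(n^4 - n^3 - 22*n^2 + 16*n + 96) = (n + 4)^2*(n^3 - 5*n^2 - 2*n + 24) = (n - 4)*(n + 4)^2*(n^2 - n - 6) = (n - 4)*(n - 3)*(n + 4)^2*(n + 2)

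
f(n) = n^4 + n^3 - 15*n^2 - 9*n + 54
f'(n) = 4*n^3 + 3*n^2 - 30*n - 9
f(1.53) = 14.18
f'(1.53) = -33.55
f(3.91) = 82.99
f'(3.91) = 158.67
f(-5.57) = 428.49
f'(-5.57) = -440.06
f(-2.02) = 19.38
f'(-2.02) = 30.87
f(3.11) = 4.56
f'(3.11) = 47.04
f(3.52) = 33.60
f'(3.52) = 97.03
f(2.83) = -4.80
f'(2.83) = 20.79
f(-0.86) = 50.56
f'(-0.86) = 16.47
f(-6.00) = 648.00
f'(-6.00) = -585.00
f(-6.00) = 648.00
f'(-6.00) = -585.00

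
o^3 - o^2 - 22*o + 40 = (o - 4)*(o - 2)*(o + 5)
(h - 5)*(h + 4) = h^2 - h - 20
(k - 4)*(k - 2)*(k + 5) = k^3 - k^2 - 22*k + 40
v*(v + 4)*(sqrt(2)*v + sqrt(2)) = sqrt(2)*v^3 + 5*sqrt(2)*v^2 + 4*sqrt(2)*v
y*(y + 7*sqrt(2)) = y^2 + 7*sqrt(2)*y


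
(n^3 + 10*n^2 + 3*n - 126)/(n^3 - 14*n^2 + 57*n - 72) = (n^2 + 13*n + 42)/(n^2 - 11*n + 24)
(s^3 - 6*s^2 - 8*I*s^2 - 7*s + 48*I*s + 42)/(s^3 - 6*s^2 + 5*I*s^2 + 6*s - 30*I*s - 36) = (s - 7*I)/(s + 6*I)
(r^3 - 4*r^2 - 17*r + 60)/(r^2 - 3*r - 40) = (-r^3 + 4*r^2 + 17*r - 60)/(-r^2 + 3*r + 40)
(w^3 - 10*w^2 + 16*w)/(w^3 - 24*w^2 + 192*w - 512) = w*(w - 2)/(w^2 - 16*w + 64)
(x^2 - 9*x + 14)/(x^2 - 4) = (x - 7)/(x + 2)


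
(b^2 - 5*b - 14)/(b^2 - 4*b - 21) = (b + 2)/(b + 3)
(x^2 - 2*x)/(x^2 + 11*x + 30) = x*(x - 2)/(x^2 + 11*x + 30)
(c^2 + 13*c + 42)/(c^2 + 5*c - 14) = (c + 6)/(c - 2)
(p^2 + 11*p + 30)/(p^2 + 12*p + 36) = (p + 5)/(p + 6)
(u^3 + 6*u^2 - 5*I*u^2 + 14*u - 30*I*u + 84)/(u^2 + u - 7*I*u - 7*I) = (u^2 + 2*u*(3 + I) + 12*I)/(u + 1)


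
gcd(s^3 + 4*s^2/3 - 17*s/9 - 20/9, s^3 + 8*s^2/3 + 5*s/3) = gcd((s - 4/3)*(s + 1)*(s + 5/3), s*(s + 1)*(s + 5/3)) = s^2 + 8*s/3 + 5/3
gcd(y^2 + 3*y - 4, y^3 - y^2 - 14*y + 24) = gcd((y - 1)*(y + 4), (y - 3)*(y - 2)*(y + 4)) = y + 4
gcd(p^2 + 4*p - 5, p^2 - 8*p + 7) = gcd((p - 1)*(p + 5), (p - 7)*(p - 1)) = p - 1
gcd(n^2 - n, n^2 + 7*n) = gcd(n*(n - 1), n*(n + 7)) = n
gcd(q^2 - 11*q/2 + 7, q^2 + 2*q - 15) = 1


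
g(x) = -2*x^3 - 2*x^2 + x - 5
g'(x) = -6*x^2 - 4*x + 1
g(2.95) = -70.80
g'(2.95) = -63.02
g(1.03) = -8.28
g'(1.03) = -9.49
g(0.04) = -4.96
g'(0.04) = 0.83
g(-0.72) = -6.01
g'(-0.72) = 0.77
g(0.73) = -6.11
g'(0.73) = -5.12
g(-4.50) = 132.25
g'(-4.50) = -102.50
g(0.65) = -5.74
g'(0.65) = -4.14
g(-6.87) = 542.22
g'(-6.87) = -254.70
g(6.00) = -503.00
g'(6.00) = -239.00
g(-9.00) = 1282.00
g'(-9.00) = -449.00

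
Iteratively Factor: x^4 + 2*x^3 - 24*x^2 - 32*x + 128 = (x + 4)*(x^3 - 2*x^2 - 16*x + 32) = (x - 2)*(x + 4)*(x^2 - 16) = (x - 2)*(x + 4)^2*(x - 4)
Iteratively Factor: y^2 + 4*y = (y + 4)*(y)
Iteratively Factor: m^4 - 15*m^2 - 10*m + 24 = (m - 1)*(m^3 + m^2 - 14*m - 24) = (m - 4)*(m - 1)*(m^2 + 5*m + 6) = (m - 4)*(m - 1)*(m + 2)*(m + 3)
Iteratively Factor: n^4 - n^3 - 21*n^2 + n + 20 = (n + 1)*(n^3 - 2*n^2 - 19*n + 20) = (n - 1)*(n + 1)*(n^2 - n - 20) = (n - 5)*(n - 1)*(n + 1)*(n + 4)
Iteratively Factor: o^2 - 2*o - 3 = (o - 3)*(o + 1)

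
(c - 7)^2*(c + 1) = c^3 - 13*c^2 + 35*c + 49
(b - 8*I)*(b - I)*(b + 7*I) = b^3 - 2*I*b^2 + 55*b - 56*I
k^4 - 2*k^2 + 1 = (k - 1)^2*(k + 1)^2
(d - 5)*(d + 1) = d^2 - 4*d - 5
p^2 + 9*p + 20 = (p + 4)*(p + 5)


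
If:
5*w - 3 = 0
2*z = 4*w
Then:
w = 3/5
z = 6/5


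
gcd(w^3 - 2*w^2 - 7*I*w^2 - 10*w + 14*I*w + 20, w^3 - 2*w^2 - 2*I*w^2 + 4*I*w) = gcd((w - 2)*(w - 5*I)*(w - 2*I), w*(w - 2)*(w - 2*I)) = w^2 + w*(-2 - 2*I) + 4*I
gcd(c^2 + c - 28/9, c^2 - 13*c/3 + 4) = c - 4/3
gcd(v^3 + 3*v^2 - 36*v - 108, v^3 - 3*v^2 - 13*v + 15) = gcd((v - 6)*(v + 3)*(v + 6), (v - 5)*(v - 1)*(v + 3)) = v + 3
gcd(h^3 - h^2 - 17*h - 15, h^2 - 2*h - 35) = 1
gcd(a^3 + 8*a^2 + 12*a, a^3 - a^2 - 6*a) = a^2 + 2*a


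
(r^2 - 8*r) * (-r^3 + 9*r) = -r^5 + 8*r^4 + 9*r^3 - 72*r^2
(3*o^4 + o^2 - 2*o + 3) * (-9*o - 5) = -27*o^5 - 15*o^4 - 9*o^3 + 13*o^2 - 17*o - 15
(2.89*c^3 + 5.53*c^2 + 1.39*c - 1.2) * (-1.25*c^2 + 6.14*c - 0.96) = -3.6125*c^5 + 10.8321*c^4 + 29.4423*c^3 + 4.7258*c^2 - 8.7024*c + 1.152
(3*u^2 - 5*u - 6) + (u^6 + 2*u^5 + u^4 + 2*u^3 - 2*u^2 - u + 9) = u^6 + 2*u^5 + u^4 + 2*u^3 + u^2 - 6*u + 3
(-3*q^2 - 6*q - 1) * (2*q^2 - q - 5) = -6*q^4 - 9*q^3 + 19*q^2 + 31*q + 5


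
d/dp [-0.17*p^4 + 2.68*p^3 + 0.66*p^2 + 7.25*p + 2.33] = -0.68*p^3 + 8.04*p^2 + 1.32*p + 7.25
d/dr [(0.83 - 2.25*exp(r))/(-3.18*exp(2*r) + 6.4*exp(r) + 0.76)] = (-7.155*exp(2*r) + 5.2788*exp(r) - 7.022)*exp(r)/(10.1124*exp(4*r) - 40.704*exp(3*r) + 36.1264*exp(2*r) + 9.728*exp(r) + 0.5776)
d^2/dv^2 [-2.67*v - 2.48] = 0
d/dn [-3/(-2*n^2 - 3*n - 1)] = 3*(-4*n - 3)/(2*n^2 + 3*n + 1)^2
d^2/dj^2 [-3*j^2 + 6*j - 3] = -6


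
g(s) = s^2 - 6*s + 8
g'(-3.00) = -12.00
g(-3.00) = 35.00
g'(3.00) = 0.00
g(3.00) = -1.00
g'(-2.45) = -10.90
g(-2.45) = 28.70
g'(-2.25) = -10.50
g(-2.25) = 26.56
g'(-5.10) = -16.20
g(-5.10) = 64.61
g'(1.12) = -3.76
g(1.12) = 2.53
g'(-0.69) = -7.38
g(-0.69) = 12.62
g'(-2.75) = -11.50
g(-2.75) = 32.06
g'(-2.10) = -10.20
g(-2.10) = 25.01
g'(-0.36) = -6.72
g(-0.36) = 10.29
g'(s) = 2*s - 6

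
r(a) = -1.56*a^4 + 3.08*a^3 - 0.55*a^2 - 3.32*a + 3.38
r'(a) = -6.24*a^3 + 9.24*a^2 - 1.1*a - 3.32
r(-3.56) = -381.30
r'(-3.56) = 399.24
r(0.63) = 1.59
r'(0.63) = -1.91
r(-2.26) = -68.18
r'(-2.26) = 118.39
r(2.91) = -46.91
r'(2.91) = -82.04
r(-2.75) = -144.92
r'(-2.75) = 199.36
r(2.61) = -26.66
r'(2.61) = -54.19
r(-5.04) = -1394.75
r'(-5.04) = 1035.80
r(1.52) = -0.45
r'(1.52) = -5.56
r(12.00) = -27141.58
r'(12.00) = -9468.68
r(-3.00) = -201.13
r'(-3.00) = 251.62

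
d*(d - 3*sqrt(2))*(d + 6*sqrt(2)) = d^3 + 3*sqrt(2)*d^2 - 36*d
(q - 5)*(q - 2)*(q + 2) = q^3 - 5*q^2 - 4*q + 20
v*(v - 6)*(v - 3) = v^3 - 9*v^2 + 18*v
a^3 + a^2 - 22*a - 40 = (a - 5)*(a + 2)*(a + 4)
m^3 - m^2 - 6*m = m*(m - 3)*(m + 2)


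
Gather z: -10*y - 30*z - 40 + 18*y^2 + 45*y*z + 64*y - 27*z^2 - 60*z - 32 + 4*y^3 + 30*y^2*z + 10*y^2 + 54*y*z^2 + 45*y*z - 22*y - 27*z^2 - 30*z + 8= 4*y^3 + 28*y^2 + 32*y + z^2*(54*y - 54) + z*(30*y^2 + 90*y - 120) - 64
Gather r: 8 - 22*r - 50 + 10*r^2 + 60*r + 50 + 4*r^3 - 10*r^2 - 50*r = 4*r^3 - 12*r + 8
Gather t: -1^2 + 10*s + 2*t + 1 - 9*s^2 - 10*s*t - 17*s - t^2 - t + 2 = -9*s^2 - 7*s - t^2 + t*(1 - 10*s) + 2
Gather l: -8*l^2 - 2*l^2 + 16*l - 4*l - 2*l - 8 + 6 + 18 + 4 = -10*l^2 + 10*l + 20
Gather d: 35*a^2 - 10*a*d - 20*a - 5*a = 35*a^2 - 10*a*d - 25*a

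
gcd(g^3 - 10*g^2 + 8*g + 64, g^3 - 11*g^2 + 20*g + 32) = g^2 - 12*g + 32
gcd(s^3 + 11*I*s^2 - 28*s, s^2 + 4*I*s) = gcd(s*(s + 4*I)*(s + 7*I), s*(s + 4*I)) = s^2 + 4*I*s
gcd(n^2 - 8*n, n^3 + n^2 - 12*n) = n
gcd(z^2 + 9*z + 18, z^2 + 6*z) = z + 6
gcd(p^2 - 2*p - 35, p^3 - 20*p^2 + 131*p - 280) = p - 7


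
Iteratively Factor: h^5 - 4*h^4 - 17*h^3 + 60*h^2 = (h - 3)*(h^4 - h^3 - 20*h^2) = (h - 5)*(h - 3)*(h^3 + 4*h^2) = h*(h - 5)*(h - 3)*(h^2 + 4*h) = h^2*(h - 5)*(h - 3)*(h + 4)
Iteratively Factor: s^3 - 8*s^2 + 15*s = (s - 5)*(s^2 - 3*s) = s*(s - 5)*(s - 3)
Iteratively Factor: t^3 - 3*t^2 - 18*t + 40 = (t + 4)*(t^2 - 7*t + 10) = (t - 5)*(t + 4)*(t - 2)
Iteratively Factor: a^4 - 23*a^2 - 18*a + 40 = (a - 1)*(a^3 + a^2 - 22*a - 40) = (a - 1)*(a + 2)*(a^2 - a - 20) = (a - 5)*(a - 1)*(a + 2)*(a + 4)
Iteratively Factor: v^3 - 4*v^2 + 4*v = (v - 2)*(v^2 - 2*v) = (v - 2)^2*(v)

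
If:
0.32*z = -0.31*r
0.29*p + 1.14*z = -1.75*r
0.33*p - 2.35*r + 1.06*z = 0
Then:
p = 0.00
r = 0.00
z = 0.00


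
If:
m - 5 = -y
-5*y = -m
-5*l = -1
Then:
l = 1/5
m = 25/6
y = 5/6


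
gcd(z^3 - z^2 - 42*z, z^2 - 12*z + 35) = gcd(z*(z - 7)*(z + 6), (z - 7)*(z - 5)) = z - 7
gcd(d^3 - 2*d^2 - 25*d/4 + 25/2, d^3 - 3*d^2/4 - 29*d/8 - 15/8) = d - 5/2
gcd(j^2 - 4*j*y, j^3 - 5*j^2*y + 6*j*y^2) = j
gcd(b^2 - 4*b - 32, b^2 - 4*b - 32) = b^2 - 4*b - 32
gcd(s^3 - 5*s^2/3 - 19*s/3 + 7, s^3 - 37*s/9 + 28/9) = s^2 + 4*s/3 - 7/3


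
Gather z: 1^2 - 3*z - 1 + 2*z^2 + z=2*z^2 - 2*z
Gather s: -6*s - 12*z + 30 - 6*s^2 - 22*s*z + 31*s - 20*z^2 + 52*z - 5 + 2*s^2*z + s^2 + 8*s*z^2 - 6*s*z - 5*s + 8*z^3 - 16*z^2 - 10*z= s^2*(2*z - 5) + s*(8*z^2 - 28*z + 20) + 8*z^3 - 36*z^2 + 30*z + 25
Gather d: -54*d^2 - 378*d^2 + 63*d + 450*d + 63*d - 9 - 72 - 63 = -432*d^2 + 576*d - 144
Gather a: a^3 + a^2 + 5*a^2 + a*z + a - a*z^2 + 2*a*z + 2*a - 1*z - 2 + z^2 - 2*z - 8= a^3 + 6*a^2 + a*(-z^2 + 3*z + 3) + z^2 - 3*z - 10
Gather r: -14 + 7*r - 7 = 7*r - 21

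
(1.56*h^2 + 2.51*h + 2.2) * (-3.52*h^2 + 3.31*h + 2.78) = -5.4912*h^4 - 3.6716*h^3 + 4.9009*h^2 + 14.2598*h + 6.116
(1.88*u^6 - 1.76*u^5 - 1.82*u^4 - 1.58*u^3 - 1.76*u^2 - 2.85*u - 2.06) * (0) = 0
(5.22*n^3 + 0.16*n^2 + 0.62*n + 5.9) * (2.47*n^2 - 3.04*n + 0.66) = 12.8934*n^5 - 15.4736*n^4 + 4.4902*n^3 + 12.7938*n^2 - 17.5268*n + 3.894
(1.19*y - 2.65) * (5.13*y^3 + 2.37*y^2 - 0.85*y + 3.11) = 6.1047*y^4 - 10.7742*y^3 - 7.292*y^2 + 5.9534*y - 8.2415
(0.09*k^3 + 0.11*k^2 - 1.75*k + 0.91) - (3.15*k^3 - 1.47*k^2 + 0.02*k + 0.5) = -3.06*k^3 + 1.58*k^2 - 1.77*k + 0.41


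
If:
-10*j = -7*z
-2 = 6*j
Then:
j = -1/3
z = -10/21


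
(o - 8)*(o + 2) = o^2 - 6*o - 16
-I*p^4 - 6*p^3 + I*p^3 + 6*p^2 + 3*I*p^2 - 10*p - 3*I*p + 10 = (p - 5*I)*(p - 2*I)*(p + I)*(-I*p + I)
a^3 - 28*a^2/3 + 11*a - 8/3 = (a - 8)*(a - 1)*(a - 1/3)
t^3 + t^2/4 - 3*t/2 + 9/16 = (t - 3/4)*(t - 1/2)*(t + 3/2)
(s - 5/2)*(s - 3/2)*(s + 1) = s^3 - 3*s^2 - s/4 + 15/4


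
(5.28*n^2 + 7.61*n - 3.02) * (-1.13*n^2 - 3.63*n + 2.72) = -5.9664*n^4 - 27.7657*n^3 - 9.8501*n^2 + 31.6618*n - 8.2144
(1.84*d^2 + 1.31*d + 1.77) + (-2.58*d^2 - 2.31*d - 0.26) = -0.74*d^2 - 1.0*d + 1.51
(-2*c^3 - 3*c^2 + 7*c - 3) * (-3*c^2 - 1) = 6*c^5 + 9*c^4 - 19*c^3 + 12*c^2 - 7*c + 3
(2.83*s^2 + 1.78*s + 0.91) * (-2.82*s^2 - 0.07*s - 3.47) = -7.9806*s^4 - 5.2177*s^3 - 12.5109*s^2 - 6.2403*s - 3.1577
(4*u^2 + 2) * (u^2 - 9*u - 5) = 4*u^4 - 36*u^3 - 18*u^2 - 18*u - 10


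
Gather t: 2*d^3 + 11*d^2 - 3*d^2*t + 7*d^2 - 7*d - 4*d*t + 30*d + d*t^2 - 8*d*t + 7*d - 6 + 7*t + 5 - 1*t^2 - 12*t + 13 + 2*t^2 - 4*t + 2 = 2*d^3 + 18*d^2 + 30*d + t^2*(d + 1) + t*(-3*d^2 - 12*d - 9) + 14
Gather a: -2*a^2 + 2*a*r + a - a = -2*a^2 + 2*a*r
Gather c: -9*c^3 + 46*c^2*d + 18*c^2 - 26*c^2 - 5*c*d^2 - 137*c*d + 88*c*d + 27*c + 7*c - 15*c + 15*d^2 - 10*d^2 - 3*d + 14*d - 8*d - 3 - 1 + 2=-9*c^3 + c^2*(46*d - 8) + c*(-5*d^2 - 49*d + 19) + 5*d^2 + 3*d - 2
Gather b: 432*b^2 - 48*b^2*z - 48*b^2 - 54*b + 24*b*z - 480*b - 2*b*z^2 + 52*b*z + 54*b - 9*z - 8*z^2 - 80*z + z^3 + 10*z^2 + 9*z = b^2*(384 - 48*z) + b*(-2*z^2 + 76*z - 480) + z^3 + 2*z^2 - 80*z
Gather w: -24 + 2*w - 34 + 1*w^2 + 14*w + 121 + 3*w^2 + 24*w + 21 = 4*w^2 + 40*w + 84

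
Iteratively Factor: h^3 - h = (h - 1)*(h^2 + h) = h*(h - 1)*(h + 1)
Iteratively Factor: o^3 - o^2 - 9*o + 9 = (o + 3)*(o^2 - 4*o + 3) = (o - 1)*(o + 3)*(o - 3)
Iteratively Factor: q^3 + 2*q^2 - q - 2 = (q + 2)*(q^2 - 1) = (q + 1)*(q + 2)*(q - 1)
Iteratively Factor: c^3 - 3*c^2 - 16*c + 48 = (c + 4)*(c^2 - 7*c + 12) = (c - 4)*(c + 4)*(c - 3)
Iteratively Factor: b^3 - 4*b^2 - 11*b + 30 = (b + 3)*(b^2 - 7*b + 10) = (b - 2)*(b + 3)*(b - 5)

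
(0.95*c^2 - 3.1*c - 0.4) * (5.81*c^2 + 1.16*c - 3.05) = 5.5195*c^4 - 16.909*c^3 - 8.8175*c^2 + 8.991*c + 1.22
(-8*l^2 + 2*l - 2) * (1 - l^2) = 8*l^4 - 2*l^3 - 6*l^2 + 2*l - 2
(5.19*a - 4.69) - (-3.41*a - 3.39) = 8.6*a - 1.3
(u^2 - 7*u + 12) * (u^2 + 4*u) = u^4 - 3*u^3 - 16*u^2 + 48*u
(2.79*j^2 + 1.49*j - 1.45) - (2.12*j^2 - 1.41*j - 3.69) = 0.67*j^2 + 2.9*j + 2.24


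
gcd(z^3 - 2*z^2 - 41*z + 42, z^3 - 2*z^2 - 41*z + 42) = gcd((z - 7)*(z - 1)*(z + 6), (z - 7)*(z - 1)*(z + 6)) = z^3 - 2*z^2 - 41*z + 42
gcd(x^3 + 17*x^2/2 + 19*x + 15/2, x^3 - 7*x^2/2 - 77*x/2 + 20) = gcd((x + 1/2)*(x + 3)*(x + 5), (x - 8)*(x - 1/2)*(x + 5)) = x + 5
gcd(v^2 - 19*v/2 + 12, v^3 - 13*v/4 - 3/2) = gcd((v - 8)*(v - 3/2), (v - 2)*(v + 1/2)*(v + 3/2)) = 1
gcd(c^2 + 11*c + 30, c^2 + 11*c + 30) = c^2 + 11*c + 30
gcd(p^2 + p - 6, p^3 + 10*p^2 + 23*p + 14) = 1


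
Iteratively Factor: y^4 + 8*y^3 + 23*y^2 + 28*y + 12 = (y + 2)*(y^3 + 6*y^2 + 11*y + 6) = (y + 2)*(y + 3)*(y^2 + 3*y + 2) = (y + 1)*(y + 2)*(y + 3)*(y + 2)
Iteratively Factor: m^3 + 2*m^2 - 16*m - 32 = (m - 4)*(m^2 + 6*m + 8) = (m - 4)*(m + 2)*(m + 4)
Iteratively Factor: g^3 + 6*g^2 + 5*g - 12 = (g + 3)*(g^2 + 3*g - 4) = (g + 3)*(g + 4)*(g - 1)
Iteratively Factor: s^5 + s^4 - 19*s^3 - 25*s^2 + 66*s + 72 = (s - 2)*(s^4 + 3*s^3 - 13*s^2 - 51*s - 36) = (s - 2)*(s + 3)*(s^3 - 13*s - 12) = (s - 2)*(s + 3)^2*(s^2 - 3*s - 4) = (s - 2)*(s + 1)*(s + 3)^2*(s - 4)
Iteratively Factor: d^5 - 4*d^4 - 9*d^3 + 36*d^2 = (d - 4)*(d^4 - 9*d^2) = d*(d - 4)*(d^3 - 9*d) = d^2*(d - 4)*(d^2 - 9) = d^2*(d - 4)*(d + 3)*(d - 3)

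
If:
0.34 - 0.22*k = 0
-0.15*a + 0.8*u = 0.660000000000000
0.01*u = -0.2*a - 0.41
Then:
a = -2.07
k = 1.55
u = 0.44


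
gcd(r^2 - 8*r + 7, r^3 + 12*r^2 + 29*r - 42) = r - 1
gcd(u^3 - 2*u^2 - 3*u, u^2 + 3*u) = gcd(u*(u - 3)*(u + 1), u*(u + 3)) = u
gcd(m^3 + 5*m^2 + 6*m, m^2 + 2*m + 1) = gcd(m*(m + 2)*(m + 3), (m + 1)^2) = 1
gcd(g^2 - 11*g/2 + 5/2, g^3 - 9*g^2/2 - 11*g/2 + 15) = g - 5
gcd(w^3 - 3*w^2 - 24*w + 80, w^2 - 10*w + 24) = w - 4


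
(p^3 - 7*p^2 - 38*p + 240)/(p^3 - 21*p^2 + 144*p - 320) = (p + 6)/(p - 8)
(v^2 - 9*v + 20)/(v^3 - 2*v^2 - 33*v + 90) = (v - 4)/(v^2 + 3*v - 18)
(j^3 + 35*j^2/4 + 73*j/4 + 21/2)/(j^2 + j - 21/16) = 4*(j^2 + 7*j + 6)/(4*j - 3)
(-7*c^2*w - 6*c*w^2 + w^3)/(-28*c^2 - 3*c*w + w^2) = w*(c + w)/(4*c + w)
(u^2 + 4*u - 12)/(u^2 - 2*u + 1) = (u^2 + 4*u - 12)/(u^2 - 2*u + 1)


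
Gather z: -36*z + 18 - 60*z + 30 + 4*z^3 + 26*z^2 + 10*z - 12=4*z^3 + 26*z^2 - 86*z + 36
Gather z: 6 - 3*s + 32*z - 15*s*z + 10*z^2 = -3*s + 10*z^2 + z*(32 - 15*s) + 6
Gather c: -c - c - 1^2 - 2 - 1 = -2*c - 4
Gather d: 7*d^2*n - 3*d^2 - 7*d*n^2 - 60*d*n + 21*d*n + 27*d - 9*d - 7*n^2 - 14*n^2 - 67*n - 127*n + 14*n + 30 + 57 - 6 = d^2*(7*n - 3) + d*(-7*n^2 - 39*n + 18) - 21*n^2 - 180*n + 81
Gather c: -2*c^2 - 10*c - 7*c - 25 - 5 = -2*c^2 - 17*c - 30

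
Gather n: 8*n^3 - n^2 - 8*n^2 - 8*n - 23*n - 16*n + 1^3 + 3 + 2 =8*n^3 - 9*n^2 - 47*n + 6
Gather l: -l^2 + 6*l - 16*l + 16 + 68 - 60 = -l^2 - 10*l + 24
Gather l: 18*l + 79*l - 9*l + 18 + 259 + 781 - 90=88*l + 968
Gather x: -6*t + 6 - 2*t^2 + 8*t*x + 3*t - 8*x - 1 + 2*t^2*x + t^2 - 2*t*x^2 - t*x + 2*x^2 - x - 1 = -t^2 - 3*t + x^2*(2 - 2*t) + x*(2*t^2 + 7*t - 9) + 4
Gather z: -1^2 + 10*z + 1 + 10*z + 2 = 20*z + 2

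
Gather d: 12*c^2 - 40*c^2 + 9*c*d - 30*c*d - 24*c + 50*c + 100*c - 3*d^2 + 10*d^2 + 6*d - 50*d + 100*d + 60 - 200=-28*c^2 + 126*c + 7*d^2 + d*(56 - 21*c) - 140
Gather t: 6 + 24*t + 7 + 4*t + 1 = 28*t + 14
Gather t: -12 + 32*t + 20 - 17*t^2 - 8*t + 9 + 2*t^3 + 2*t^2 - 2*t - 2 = 2*t^3 - 15*t^2 + 22*t + 15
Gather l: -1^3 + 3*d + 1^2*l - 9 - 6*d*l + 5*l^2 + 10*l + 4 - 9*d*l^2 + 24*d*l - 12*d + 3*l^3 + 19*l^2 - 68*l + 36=-9*d + 3*l^3 + l^2*(24 - 9*d) + l*(18*d - 57) + 30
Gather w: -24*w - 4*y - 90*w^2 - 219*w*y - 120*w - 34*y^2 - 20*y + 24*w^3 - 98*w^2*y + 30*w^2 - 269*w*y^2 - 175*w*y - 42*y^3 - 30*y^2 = 24*w^3 + w^2*(-98*y - 60) + w*(-269*y^2 - 394*y - 144) - 42*y^3 - 64*y^2 - 24*y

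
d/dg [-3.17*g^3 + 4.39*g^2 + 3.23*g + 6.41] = -9.51*g^2 + 8.78*g + 3.23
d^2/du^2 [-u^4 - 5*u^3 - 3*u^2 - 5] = -12*u^2 - 30*u - 6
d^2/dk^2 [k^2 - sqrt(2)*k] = 2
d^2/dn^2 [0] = 0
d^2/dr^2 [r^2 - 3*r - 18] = 2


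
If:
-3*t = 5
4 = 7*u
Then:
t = -5/3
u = 4/7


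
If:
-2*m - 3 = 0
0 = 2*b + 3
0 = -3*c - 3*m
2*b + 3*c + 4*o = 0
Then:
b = -3/2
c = 3/2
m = -3/2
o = -3/8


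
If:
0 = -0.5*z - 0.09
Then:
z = -0.18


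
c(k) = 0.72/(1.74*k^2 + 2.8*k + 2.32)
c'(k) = 0.72*(-3.48*k - 2.8)/(1.74*k^2 + 2.8*k + 2.32)^2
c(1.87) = 0.05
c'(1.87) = -0.04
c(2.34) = 0.04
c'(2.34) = -0.02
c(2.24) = 0.04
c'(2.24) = -0.03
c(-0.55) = 0.55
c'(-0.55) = -0.37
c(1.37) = 0.08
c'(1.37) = -0.06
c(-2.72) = 0.10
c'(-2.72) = 0.08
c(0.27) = 0.22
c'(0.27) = -0.26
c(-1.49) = 0.36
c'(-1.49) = 0.42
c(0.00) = 0.31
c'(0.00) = -0.37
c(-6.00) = 0.01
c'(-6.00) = 0.01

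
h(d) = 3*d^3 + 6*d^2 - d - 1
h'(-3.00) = 44.00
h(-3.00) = -25.00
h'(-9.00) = 620.00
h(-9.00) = -1693.00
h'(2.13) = 65.39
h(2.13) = 53.08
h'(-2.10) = 13.49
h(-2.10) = -0.22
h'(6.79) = 495.42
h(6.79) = 1207.98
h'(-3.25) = 55.06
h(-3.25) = -37.36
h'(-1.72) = 4.99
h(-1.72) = 3.21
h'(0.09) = 0.15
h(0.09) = -1.04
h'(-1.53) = 1.71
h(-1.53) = 3.83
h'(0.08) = 0.02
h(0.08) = -1.04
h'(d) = 9*d^2 + 12*d - 1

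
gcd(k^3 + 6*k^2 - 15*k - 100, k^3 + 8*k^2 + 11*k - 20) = k + 5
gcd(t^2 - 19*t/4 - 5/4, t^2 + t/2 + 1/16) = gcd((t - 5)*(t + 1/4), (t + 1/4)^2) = t + 1/4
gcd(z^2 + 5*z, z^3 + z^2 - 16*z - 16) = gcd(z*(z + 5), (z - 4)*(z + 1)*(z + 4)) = 1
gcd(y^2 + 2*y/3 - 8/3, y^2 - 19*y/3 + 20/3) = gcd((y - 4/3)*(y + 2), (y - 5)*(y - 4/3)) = y - 4/3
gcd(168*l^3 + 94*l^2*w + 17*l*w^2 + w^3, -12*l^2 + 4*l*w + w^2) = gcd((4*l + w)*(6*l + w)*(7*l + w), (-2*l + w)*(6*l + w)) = 6*l + w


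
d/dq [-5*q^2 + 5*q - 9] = 5 - 10*q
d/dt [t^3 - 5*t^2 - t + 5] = 3*t^2 - 10*t - 1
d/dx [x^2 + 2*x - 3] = 2*x + 2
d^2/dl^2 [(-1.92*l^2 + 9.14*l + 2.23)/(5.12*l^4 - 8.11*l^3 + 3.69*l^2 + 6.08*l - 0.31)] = (-301.989888*l^8 + 3353.542656*l^7 - 5083.20704*l^6 + 2582.34702*l^5 - 1471.040784*l^4 + 804.057427999999*l^3 - 724.01907*l^2 + 329.275794*l + 204.057058)/(134.217728*l^12 - 637.796352*l^11 + 1300.452864*l^10 - 974.584723*l^9 - 601.905285*l^8 + 1634.845887*l^7 - 569.95818*l^6 - 653.27373*l^5 + 489.745539*l^4 + 180.688127*l^3 - 33.314925*l^2 + 1.752864*l - 0.029791)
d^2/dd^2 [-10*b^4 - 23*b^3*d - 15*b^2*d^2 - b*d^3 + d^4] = -30*b^2 - 6*b*d + 12*d^2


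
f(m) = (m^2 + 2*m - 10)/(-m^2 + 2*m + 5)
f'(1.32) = 0.68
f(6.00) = -2.00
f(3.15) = 4.52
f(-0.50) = -2.87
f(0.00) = -2.00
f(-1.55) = 21.29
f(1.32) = -0.95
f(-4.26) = 0.02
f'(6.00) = 0.32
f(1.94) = -0.46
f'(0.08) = 1.10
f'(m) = (2*m - 2)*(m^2 + 2*m - 10)/(-m^2 + 2*m + 5)^2 + (2*m + 2)/(-m^2 + 2*m + 5) = 2*(2*m^2 - 5*m + 15)/(m^4 - 4*m^3 - 6*m^2 + 20*m + 25)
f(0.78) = -1.32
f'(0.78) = 0.70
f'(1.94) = 0.98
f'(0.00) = 1.20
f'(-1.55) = 218.25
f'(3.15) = 20.13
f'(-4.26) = 0.31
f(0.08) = -1.91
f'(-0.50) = 2.56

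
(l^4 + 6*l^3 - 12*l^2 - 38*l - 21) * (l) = l^5 + 6*l^4 - 12*l^3 - 38*l^2 - 21*l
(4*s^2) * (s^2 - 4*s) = 4*s^4 - 16*s^3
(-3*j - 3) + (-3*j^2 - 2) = -3*j^2 - 3*j - 5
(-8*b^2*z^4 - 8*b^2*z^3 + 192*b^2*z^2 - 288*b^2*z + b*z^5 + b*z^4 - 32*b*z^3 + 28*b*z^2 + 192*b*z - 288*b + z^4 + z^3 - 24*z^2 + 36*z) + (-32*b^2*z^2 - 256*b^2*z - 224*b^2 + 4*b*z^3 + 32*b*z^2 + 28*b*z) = -8*b^2*z^4 - 8*b^2*z^3 + 160*b^2*z^2 - 544*b^2*z - 224*b^2 + b*z^5 + b*z^4 - 28*b*z^3 + 60*b*z^2 + 220*b*z - 288*b + z^4 + z^3 - 24*z^2 + 36*z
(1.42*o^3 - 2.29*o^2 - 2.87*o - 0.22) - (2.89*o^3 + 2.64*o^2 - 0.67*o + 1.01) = -1.47*o^3 - 4.93*o^2 - 2.2*o - 1.23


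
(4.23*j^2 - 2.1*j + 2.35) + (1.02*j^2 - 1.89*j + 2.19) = 5.25*j^2 - 3.99*j + 4.54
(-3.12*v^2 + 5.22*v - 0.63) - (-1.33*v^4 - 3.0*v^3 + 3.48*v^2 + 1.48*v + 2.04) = 1.33*v^4 + 3.0*v^3 - 6.6*v^2 + 3.74*v - 2.67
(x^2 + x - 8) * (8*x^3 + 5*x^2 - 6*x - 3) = 8*x^5 + 13*x^4 - 65*x^3 - 49*x^2 + 45*x + 24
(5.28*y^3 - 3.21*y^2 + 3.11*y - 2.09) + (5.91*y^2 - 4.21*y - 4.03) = 5.28*y^3 + 2.7*y^2 - 1.1*y - 6.12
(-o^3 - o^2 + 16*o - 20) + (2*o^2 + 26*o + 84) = -o^3 + o^2 + 42*o + 64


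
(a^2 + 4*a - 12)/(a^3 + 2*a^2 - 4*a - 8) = (a + 6)/(a^2 + 4*a + 4)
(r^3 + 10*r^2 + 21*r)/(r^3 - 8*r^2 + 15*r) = (r^2 + 10*r + 21)/(r^2 - 8*r + 15)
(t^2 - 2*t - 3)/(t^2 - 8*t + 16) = (t^2 - 2*t - 3)/(t^2 - 8*t + 16)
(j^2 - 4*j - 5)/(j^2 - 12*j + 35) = (j + 1)/(j - 7)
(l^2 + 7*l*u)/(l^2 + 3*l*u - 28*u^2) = l/(l - 4*u)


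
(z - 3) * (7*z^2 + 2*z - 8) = 7*z^3 - 19*z^2 - 14*z + 24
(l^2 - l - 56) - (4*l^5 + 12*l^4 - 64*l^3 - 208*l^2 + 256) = -4*l^5 - 12*l^4 + 64*l^3 + 209*l^2 - l - 312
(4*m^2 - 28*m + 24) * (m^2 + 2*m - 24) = 4*m^4 - 20*m^3 - 128*m^2 + 720*m - 576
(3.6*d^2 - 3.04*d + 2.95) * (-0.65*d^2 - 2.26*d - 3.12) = -2.34*d^4 - 6.16*d^3 - 6.2791*d^2 + 2.8178*d - 9.204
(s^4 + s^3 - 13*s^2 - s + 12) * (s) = s^5 + s^4 - 13*s^3 - s^2 + 12*s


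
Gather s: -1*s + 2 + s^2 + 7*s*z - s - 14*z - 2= s^2 + s*(7*z - 2) - 14*z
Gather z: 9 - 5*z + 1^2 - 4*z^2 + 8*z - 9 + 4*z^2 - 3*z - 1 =0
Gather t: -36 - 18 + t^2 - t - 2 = t^2 - t - 56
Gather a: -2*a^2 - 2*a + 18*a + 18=-2*a^2 + 16*a + 18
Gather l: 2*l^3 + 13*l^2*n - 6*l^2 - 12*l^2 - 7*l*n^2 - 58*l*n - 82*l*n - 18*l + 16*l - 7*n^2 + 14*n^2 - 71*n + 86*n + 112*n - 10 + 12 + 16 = 2*l^3 + l^2*(13*n - 18) + l*(-7*n^2 - 140*n - 2) + 7*n^2 + 127*n + 18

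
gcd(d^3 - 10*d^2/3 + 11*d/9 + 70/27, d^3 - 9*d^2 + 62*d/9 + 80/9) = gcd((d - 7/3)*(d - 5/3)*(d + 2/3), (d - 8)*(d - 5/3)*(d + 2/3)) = d^2 - d - 10/9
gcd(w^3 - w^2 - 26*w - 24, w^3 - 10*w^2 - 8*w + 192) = w^2 - 2*w - 24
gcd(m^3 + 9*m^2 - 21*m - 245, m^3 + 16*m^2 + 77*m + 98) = m^2 + 14*m + 49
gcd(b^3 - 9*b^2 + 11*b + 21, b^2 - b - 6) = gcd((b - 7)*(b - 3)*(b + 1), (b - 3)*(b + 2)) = b - 3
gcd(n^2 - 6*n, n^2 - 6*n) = n^2 - 6*n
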